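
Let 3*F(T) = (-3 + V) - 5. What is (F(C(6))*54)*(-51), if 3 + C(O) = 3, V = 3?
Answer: 4590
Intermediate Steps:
C(O) = 0 (C(O) = -3 + 3 = 0)
F(T) = -5/3 (F(T) = ((-3 + 3) - 5)/3 = (0 - 5)/3 = (⅓)*(-5) = -5/3)
(F(C(6))*54)*(-51) = -5/3*54*(-51) = -90*(-51) = 4590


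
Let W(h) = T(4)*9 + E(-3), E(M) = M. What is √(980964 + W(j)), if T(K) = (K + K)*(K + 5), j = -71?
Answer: √981609 ≈ 990.76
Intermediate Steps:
T(K) = 2*K*(5 + K) (T(K) = (2*K)*(5 + K) = 2*K*(5 + K))
W(h) = 645 (W(h) = (2*4*(5 + 4))*9 - 3 = (2*4*9)*9 - 3 = 72*9 - 3 = 648 - 3 = 645)
√(980964 + W(j)) = √(980964 + 645) = √981609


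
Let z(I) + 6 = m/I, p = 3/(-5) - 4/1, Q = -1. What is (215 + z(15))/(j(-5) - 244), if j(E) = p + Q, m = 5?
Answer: -785/936 ≈ -0.83868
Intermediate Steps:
p = -23/5 (p = 3*(-⅕) - 4*1 = -⅗ - 4 = -23/5 ≈ -4.6000)
j(E) = -28/5 (j(E) = -23/5 - 1 = -28/5)
z(I) = -6 + 5/I
(215 + z(15))/(j(-5) - 244) = (215 + (-6 + 5/15))/(-28/5 - 244) = (215 + (-6 + 5*(1/15)))/(-1248/5) = (215 + (-6 + ⅓))*(-5/1248) = (215 - 17/3)*(-5/1248) = (628/3)*(-5/1248) = -785/936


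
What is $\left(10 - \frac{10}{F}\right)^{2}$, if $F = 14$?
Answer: $\frac{4225}{49} \approx 86.224$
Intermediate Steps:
$\left(10 - \frac{10}{F}\right)^{2} = \left(10 - \frac{10}{14}\right)^{2} = \left(10 - \frac{5}{7}\right)^{2} = \left(\frac{65}{7}\right)^{2} = \frac{4225}{49}$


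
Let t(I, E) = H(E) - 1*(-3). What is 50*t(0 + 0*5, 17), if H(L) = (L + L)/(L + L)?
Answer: 200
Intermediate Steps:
H(L) = 1 (H(L) = (2*L)/((2*L)) = (2*L)*(1/(2*L)) = 1)
t(I, E) = 4 (t(I, E) = 1 - 1*(-3) = 1 + 3 = 4)
50*t(0 + 0*5, 17) = 50*4 = 200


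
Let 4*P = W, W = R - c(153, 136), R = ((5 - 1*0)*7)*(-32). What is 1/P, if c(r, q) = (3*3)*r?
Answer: -4/2497 ≈ -0.0016019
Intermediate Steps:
c(r, q) = 9*r
R = -1120 (R = ((5 + 0)*7)*(-32) = (5*7)*(-32) = 35*(-32) = -1120)
W = -2497 (W = -1120 - 9*153 = -1120 - 1*1377 = -1120 - 1377 = -2497)
P = -2497/4 (P = (¼)*(-2497) = -2497/4 ≈ -624.25)
1/P = 1/(-2497/4) = -4/2497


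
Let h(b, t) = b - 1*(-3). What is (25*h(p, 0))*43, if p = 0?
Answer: 3225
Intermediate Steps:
h(b, t) = 3 + b (h(b, t) = b + 3 = 3 + b)
(25*h(p, 0))*43 = (25*(3 + 0))*43 = (25*3)*43 = 75*43 = 3225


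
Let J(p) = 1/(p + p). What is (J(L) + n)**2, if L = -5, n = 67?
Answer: 447561/100 ≈ 4475.6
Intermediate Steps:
J(p) = 1/(2*p)
(J(L) + n)**2 = ((1/2)/(-5) + 67)**2 = ((1/2)*(-1/5) + 67)**2 = (-1/10 + 67)**2 = (669/10)**2 = 447561/100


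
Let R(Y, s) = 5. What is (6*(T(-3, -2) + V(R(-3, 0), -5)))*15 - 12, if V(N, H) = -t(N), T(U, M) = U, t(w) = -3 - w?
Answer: 438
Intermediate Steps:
V(N, H) = 3 + N (V(N, H) = -(-3 - N) = 3 + N)
(6*(T(-3, -2) + V(R(-3, 0), -5)))*15 - 12 = (6*(-3 + (3 + 5)))*15 - 12 = (6*(-3 + 8))*15 - 12 = (6*5)*15 - 12 = 30*15 - 12 = 450 - 12 = 438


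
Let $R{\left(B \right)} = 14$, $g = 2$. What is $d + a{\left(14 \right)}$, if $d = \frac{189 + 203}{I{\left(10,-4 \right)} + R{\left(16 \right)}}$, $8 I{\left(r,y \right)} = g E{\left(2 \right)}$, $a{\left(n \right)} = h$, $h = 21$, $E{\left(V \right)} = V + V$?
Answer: $\frac{707}{15} \approx 47.133$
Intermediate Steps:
$E{\left(V \right)} = 2 V$
$a{\left(n \right)} = 21$
$I{\left(r,y \right)} = 1$ ($I{\left(r,y \right)} = \frac{2 \cdot 2 \cdot 2}{8} = \frac{2 \cdot 4}{8} = \frac{1}{8} \cdot 8 = 1$)
$d = \frac{392}{15}$ ($d = \frac{189 + 203}{1 + 14} = \frac{392}{15} \approx 26.133$)
$d + a{\left(14 \right)} = \frac{392}{15} + 21 = \frac{707}{15}$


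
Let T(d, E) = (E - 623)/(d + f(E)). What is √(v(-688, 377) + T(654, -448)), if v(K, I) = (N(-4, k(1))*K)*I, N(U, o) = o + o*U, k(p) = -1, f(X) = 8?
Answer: I*√341010636234/662 ≈ 882.12*I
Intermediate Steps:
N(U, o) = o + U*o
T(d, E) = (-623 + E)/(8 + d) (T(d, E) = (E - 623)/(d + 8) = (-623 + E)/(8 + d))
v(K, I) = 3*I*K (v(K, I) = ((-(1 - 4))*K)*I = ((-1*(-3))*K)*I = (3*K)*I = 3*I*K)
√(v(-688, 377) + T(654, -448)) = √(3*377*(-688) + (-623 - 448)/(8 + 654)) = √(-778128 - 1071/662) = √(-515121807/662) = I*√341010636234/662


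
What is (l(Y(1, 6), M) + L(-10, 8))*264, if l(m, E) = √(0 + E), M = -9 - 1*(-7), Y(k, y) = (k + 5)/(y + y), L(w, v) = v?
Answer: 2112 + 264*I*√2 ≈ 2112.0 + 373.35*I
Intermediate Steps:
Y(k, y) = (5 + k)/(2*y) (Y(k, y) = (5 + k)/((2*y)) = (5 + k)*(1/(2*y)) = (5 + k)/(2*y))
M = -2 (M = -9 + 7 = -2)
l(m, E) = √E
(l(Y(1, 6), M) + L(-10, 8))*264 = (√(-2) + 8)*264 = (I*√2 + 8)*264 = (8 + I*√2)*264 = 2112 + 264*I*√2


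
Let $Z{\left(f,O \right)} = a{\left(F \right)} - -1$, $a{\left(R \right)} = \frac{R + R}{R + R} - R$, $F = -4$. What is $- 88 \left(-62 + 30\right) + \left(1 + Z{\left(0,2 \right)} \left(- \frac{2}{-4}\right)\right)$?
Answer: $2820$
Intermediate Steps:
$a{\left(R \right)} = 1 - R$ ($a{\left(R \right)} = \frac{2 R}{2 R} - R = 2 R \frac{1}{2 R} - R = 1 - R$)
$Z{\left(f,O \right)} = 6$ ($Z{\left(f,O \right)} = \left(1 - -4\right) - -1 = \left(1 + 4\right) + 1 = 5 + 1 = 6$)
$- 88 \left(-62 + 30\right) + \left(1 + Z{\left(0,2 \right)} \left(- \frac{2}{-4}\right)\right) = - 88 \left(-62 + 30\right) + \left(1 + 6 \left(- \frac{2}{-4}\right)\right) = \left(-88\right) \left(-32\right) + \left(1 + 6 \left(\left(-2\right) \left(- \frac{1}{4}\right)\right)\right) = 2816 + \left(1 + 6 \cdot \frac{1}{2}\right) = 2816 + \left(1 + 3\right) = 2816 + 4 = 2820$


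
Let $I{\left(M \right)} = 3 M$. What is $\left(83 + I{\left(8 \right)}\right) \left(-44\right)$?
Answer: $-4708$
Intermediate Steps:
$\left(83 + I{\left(8 \right)}\right) \left(-44\right) = \left(83 + 3 \cdot 8\right) \left(-44\right) = \left(83 + 24\right) \left(-44\right) = 107 \left(-44\right) = -4708$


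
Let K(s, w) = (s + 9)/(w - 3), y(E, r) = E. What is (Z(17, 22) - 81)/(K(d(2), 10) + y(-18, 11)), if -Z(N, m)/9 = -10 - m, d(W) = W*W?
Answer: -1449/113 ≈ -12.823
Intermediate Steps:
d(W) = W²
K(s, w) = (9 + s)/(-3 + w)
Z(N, m) = 90 + 9*m (Z(N, m) = -9*(-10 - m) = 90 + 9*m)
(Z(17, 22) - 81)/(K(d(2), 10) + y(-18, 11)) = ((90 + 9*22) - 81)/((9 + 2²)/(-3 + 10) - 18) = ((90 + 198) - 81)/((9 + 4)/7 - 18) = (288 - 81)/((⅐)*13 - 18) = 207/(13/7 - 18) = 207/(-113/7) = 207*(-7/113) = -1449/113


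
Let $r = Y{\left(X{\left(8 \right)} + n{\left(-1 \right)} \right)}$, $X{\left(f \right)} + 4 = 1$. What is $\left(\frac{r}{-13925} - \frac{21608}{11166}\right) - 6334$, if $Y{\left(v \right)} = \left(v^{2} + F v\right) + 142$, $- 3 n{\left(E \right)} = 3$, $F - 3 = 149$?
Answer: $- \frac{19702953488}{3109731} \approx -6335.9$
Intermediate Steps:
$F = 152$ ($F = 3 + 149 = 152$)
$n{\left(E \right)} = -1$ ($n{\left(E \right)} = \left(- \frac{1}{3}\right) 3 = -1$)
$X{\left(f \right)} = -3$ ($X{\left(f \right)} = -4 + 1 = -3$)
$Y{\left(v \right)} = 142 + v^{2} + 152 v$ ($Y{\left(v \right)} = \left(v^{2} + 152 v\right) + 142 = 142 + v^{2} + 152 v$)
$r = -450$ ($r = 142 + \left(-3 - 1\right)^{2} + 152 \left(-3 - 1\right) = 142 + \left(-4\right)^{2} + 152 \left(-4\right) = 142 + 16 - 608 = -450$)
$\left(\frac{r}{-13925} - \frac{21608}{11166}\right) - 6334 = \left(- \frac{450}{-13925} - \frac{21608}{11166}\right) - 6334 = \left(\left(-450\right) \left(- \frac{1}{13925}\right) - \frac{10804}{5583}\right) - 6334 = \left(\frac{18}{557} - \frac{10804}{5583}\right) - 6334 = - \frac{5917334}{3109731} - 6334 = - \frac{19702953488}{3109731}$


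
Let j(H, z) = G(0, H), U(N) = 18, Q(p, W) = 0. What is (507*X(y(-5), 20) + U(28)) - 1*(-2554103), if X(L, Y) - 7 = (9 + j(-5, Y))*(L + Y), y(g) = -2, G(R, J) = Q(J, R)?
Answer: 2639804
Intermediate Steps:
G(R, J) = 0
j(H, z) = 0
X(L, Y) = 7 + 9*L + 9*Y (X(L, Y) = 7 + (9 + 0)*(L + Y) = 7 + 9*(L + Y) = 7 + (9*L + 9*Y) = 7 + 9*L + 9*Y)
(507*X(y(-5), 20) + U(28)) - 1*(-2554103) = (507*(7 + 9*(-2) + 9*20) + 18) - 1*(-2554103) = (507*(7 - 18 + 180) + 18) + 2554103 = (507*169 + 18) + 2554103 = (85683 + 18) + 2554103 = 85701 + 2554103 = 2639804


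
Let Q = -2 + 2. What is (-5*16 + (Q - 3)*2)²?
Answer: 7396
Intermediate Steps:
Q = 0
(-5*16 + (Q - 3)*2)² = (-5*16 + (0 - 3)*2)² = (-80 - 3*2)² = (-80 - 6)² = (-86)² = 7396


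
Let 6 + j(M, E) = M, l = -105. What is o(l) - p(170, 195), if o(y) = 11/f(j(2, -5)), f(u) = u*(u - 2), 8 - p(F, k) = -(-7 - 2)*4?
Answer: 683/24 ≈ 28.458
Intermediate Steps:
j(M, E) = -6 + M
p(F, k) = -28 (p(F, k) = 8 - (-1)*(-7 - 2)*4 = 8 - (-1)*(-9*4) = 8 - (-1)*(-36) = 8 - 1*36 = 8 - 36 = -28)
f(u) = u*(-2 + u)
o(y) = 11/24 (o(y) = 11/(((-6 + 2)*(-2 + (-6 + 2)))) = 11/((-4*(-2 - 4))) = 11/((-4*(-6))) = 11/24)
o(l) - p(170, 195) = 11/24 - 1*(-28) = 11/24 + 28 = 683/24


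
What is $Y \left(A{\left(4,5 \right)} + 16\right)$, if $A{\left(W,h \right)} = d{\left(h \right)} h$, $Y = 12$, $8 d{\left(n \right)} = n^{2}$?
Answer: $\frac{759}{2} \approx 379.5$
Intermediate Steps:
$d{\left(n \right)} = \frac{n^{2}}{8}$
$A{\left(W,h \right)} = \frac{h^{3}}{8}$ ($A{\left(W,h \right)} = \frac{h^{2}}{8} h = \frac{h^{3}}{8}$)
$Y \left(A{\left(4,5 \right)} + 16\right) = 12 \left(\frac{5^{3}}{8} + 16\right) = 12 \left(\frac{1}{8} \cdot 125 + 16\right) = 12 \left(\frac{125}{8} + 16\right) = 12 \cdot \frac{253}{8} = \frac{759}{2}$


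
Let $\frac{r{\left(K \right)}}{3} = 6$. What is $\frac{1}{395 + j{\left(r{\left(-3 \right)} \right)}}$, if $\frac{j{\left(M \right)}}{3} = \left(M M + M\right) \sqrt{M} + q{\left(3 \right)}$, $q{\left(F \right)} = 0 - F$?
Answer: $- \frac{193}{9399586} + \frac{1539 \sqrt{2}}{9399586} \approx 0.00021102$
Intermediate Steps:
$q{\left(F \right)} = - F$
$r{\left(K \right)} = 18$ ($r{\left(K \right)} = 3 \cdot 6 = 18$)
$j{\left(M \right)} = -9 + 3 \sqrt{M} \left(M + M^{2}\right)$ ($j{\left(M \right)} = 3 \left(\left(M M + M\right) \sqrt{M} - 3\right) = 3 \left(\left(M^{2} + M\right) \sqrt{M} - 3\right) = 3 \left(\left(M + M^{2}\right) \sqrt{M} - 3\right) = 3 \left(\sqrt{M} \left(M + M^{2}\right) - 3\right) = 3 \left(-3 + \sqrt{M} \left(M + M^{2}\right)\right) = -9 + 3 \sqrt{M} \left(M + M^{2}\right)$)
$\frac{1}{395 + j{\left(r{\left(-3 \right)} \right)}} = \frac{1}{395 + \left(-9 + 3 \cdot 18^{\frac{3}{2}} + 3 \cdot 18^{\frac{5}{2}}\right)} = \frac{1}{395 + \left(-9 + 3 \cdot 54 \sqrt{2} + 3 \cdot 972 \sqrt{2}\right)} = \frac{1}{395 + \left(-9 + 162 \sqrt{2} + 2916 \sqrt{2}\right)} = \frac{1}{395 - \left(9 - 3078 \sqrt{2}\right)} = \frac{1}{386 + 3078 \sqrt{2}}$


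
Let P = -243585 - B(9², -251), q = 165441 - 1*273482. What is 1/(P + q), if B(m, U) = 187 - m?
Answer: -1/351732 ≈ -2.8431e-6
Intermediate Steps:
q = -108041 (q = 165441 - 273482 = -108041)
P = -243691 (P = -243585 - (187 - 1*9²) = -243585 - (187 - 1*81) = -243585 - (187 - 81) = -243585 - 1*106 = -243585 - 106 = -243691)
1/(P + q) = 1/(-243691 - 108041) = 1/(-351732) = -1/351732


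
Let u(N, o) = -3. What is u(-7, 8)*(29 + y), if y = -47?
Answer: 54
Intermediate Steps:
u(-7, 8)*(29 + y) = -3*(29 - 47) = -3*(-18) = 54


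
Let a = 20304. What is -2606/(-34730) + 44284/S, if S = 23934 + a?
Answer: 413316887/384096435 ≈ 1.0761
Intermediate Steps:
S = 44238 (S = 23934 + 20304 = 44238)
-2606/(-34730) + 44284/S = -2606/(-34730) + 44284/44238 = -2606*(-1/34730) + 44284*(1/44238) = 1303/17365 + 22142/22119 = 413316887/384096435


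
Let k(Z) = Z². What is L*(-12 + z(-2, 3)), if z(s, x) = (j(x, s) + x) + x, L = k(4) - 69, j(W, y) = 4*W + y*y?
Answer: -530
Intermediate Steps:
j(W, y) = y² + 4*W (j(W, y) = 4*W + y² = y² + 4*W)
L = -53 (L = 4² - 69 = 16 - 69 = -53)
z(s, x) = s² + 6*x (z(s, x) = ((s² + 4*x) + x) + x = (s² + 5*x) + x = s² + 6*x)
L*(-12 + z(-2, 3)) = -53*(-12 + ((-2)² + 6*3)) = -53*(-12 + (4 + 18)) = -53*(-12 + 22) = -53*10 = -530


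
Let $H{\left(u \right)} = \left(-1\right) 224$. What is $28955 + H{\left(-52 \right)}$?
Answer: $28731$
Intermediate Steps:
$H{\left(u \right)} = -224$
$28955 + H{\left(-52 \right)} = 28955 - 224 = 28731$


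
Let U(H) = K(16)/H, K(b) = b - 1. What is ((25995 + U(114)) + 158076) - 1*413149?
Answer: -8704959/38 ≈ -2.2908e+5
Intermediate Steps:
K(b) = -1 + b
U(H) = 15/H (U(H) = (-1 + 16)/H = 15/H)
((25995 + U(114)) + 158076) - 1*413149 = ((25995 + 15/114) + 158076) - 1*413149 = ((25995 + 15*(1/114)) + 158076) - 413149 = ((25995 + 5/38) + 158076) - 413149 = (987815/38 + 158076) - 413149 = 6994703/38 - 413149 = -8704959/38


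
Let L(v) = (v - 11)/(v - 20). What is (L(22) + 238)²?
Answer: 237169/4 ≈ 59292.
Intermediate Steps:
L(v) = (-11 + v)/(-20 + v)
(L(22) + 238)² = ((-11 + 22)/(-20 + 22) + 238)² = (11/2 + 238)² = (487/2)² = 237169/4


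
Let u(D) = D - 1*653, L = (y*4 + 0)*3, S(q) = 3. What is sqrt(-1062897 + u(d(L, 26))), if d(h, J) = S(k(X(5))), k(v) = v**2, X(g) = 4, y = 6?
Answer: I*sqrt(1063547) ≈ 1031.3*I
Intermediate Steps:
L = 72 (L = (6*4 + 0)*3 = (24 + 0)*3 = 24*3 = 72)
d(h, J) = 3
u(D) = -653 + D (u(D) = D - 653 = -653 + D)
sqrt(-1062897 + u(d(L, 26))) = sqrt(-1062897 + (-653 + 3)) = sqrt(-1062897 - 650) = sqrt(-1063547) = I*sqrt(1063547)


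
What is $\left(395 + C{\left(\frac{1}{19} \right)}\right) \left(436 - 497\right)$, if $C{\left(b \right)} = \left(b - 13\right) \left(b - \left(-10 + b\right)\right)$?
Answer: $- \frac{307745}{19} \approx -16197.0$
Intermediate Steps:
$C{\left(b \right)} = -130 + 10 b$ ($C{\left(b \right)} = \left(-13 + b\right) 10 = -130 + 10 b$)
$\left(395 + C{\left(\frac{1}{19} \right)}\right) \left(436 - 497\right) = \left(395 - \left(130 - \frac{10}{19}\right)\right) \left(436 - 497\right) = \left(395 + \left(-130 + 10 \cdot \frac{1}{19}\right)\right) \left(-61\right) = \left(395 + \left(-130 + \frac{10}{19}\right)\right) \left(-61\right) = \left(395 - \frac{2460}{19}\right) \left(-61\right) = \frac{5045}{19} \left(-61\right) = - \frac{307745}{19}$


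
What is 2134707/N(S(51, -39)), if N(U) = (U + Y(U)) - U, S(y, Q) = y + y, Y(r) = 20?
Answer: 2134707/20 ≈ 1.0674e+5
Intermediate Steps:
S(y, Q) = 2*y
N(U) = 20 (N(U) = (U + 20) - U = (20 + U) - U = 20)
2134707/N(S(51, -39)) = 2134707/20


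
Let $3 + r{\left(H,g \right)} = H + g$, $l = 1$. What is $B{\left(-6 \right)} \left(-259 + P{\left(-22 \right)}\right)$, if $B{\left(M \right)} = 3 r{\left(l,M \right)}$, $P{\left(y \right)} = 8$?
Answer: $6024$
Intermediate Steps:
$r{\left(H,g \right)} = -3 + H + g$ ($r{\left(H,g \right)} = -3 + \left(H + g\right) = -3 + H + g$)
$B{\left(M \right)} = -6 + 3 M$ ($B{\left(M \right)} = 3 \left(-3 + 1 + M\right) = 3 \left(-2 + M\right) = -6 + 3 M$)
$B{\left(-6 \right)} \left(-259 + P{\left(-22 \right)}\right) = \left(-6 + 3 \left(-6\right)\right) \left(-259 + 8\right) = \left(-6 - 18\right) \left(-251\right) = \left(-24\right) \left(-251\right) = 6024$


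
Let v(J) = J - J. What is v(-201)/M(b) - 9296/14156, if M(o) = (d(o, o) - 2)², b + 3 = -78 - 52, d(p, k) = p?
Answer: -2324/3539 ≈ -0.65668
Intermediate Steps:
b = -133 (b = -3 + (-78 - 52) = -3 - 130 = -133)
M(o) = (-2 + o)² (M(o) = (o - 2)² = (-2 + o)²)
v(J) = 0
v(-201)/M(b) - 9296/14156 = 0/((-2 - 133)²) - 9296/14156 = 0/((-135)²) - 9296*1/14156 = 0/18225 - 2324/3539 = 0*(1/18225) - 2324/3539 = 0 - 2324/3539 = -2324/3539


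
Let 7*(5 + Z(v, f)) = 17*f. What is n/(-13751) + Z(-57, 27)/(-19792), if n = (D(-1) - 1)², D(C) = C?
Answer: -798075/238139818 ≈ -0.0033513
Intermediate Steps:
Z(v, f) = -5 + 17*f/7 (Z(v, f) = -5 + (17*f)/7 = -5 + 17*f/7)
n = 4 (n = (-1 - 1)² = (-2)² = 4)
n/(-13751) + Z(-57, 27)/(-19792) = 4/(-13751) + (-5 + (17/7)*27)/(-19792) = 4*(-1/13751) + (-5 + 459/7)*(-1/19792) = -4/13751 + (424/7)*(-1/19792) = -4/13751 - 53/17318 = -798075/238139818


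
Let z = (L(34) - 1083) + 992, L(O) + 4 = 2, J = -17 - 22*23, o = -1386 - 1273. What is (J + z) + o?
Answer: -3275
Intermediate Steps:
o = -2659
J = -523 (J = -17 - 506 = -523)
L(O) = -2 (L(O) = -4 + 2 = -2)
z = -93 (z = (-2 - 1083) + 992 = -1085 + 992 = -93)
(J + z) + o = (-523 - 93) - 2659 = -616 - 2659 = -3275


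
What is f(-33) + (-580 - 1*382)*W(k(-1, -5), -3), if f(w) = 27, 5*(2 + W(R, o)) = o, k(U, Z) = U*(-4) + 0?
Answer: 12641/5 ≈ 2528.2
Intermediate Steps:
k(U, Z) = -4*U (k(U, Z) = -4*U + 0 = -4*U)
W(R, o) = -2 + o/5
f(-33) + (-580 - 1*382)*W(k(-1, -5), -3) = 27 + (-580 - 1*382)*(-2 + (⅕)*(-3)) = 27 + (-580 - 382)*(-2 - ⅗) = 27 - 962*(-13/5) = 27 + 12506/5 = 12641/5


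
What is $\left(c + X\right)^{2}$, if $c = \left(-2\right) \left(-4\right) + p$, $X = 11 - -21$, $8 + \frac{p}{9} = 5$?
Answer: $169$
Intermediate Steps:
$p = -27$ ($p = -72 + 9 \cdot 5 = -72 + 45 = -27$)
$X = 32$ ($X = 11 + 21 = 32$)
$c = -19$ ($c = \left(-2\right) \left(-4\right) - 27 = 8 - 27 = -19$)
$\left(c + X\right)^{2} = \left(-19 + 32\right)^{2} = 13^{2} = 169$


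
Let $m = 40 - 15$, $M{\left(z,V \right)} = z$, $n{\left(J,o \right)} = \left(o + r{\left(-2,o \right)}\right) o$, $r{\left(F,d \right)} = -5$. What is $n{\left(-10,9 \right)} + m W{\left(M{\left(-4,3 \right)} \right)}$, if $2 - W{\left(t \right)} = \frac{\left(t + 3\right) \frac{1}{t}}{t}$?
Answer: $\frac{1401}{16} \approx 87.563$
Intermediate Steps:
$n{\left(J,o \right)} = o \left(-5 + o\right)$ ($n{\left(J,o \right)} = \left(o - 5\right) o = \left(-5 + o\right) o = o \left(-5 + o\right)$)
$W{\left(t \right)} = 2 - \frac{3 + t}{t^{2}}$ ($W{\left(t \right)} = 2 - \frac{\left(t + 3\right) \frac{1}{t}}{t} = 2 - \frac{\left(3 + t\right) \frac{1}{t}}{t} = 2 - \frac{\frac{1}{t} \left(3 + t\right)}{t} = 2 - \frac{3 + t}{t^{2}}$)
$m = 25$
$n{\left(-10,9 \right)} + m W{\left(M{\left(-4,3 \right)} \right)} = 9 \left(-5 + 9\right) + 25 \left(2 - \frac{1}{-4} - \frac{3}{16}\right) = 9 \cdot 4 + 25 \left(2 - - \frac{1}{4} - \frac{3}{16}\right) = 36 + 25 \left(2 + \frac{1}{4} - \frac{3}{16}\right) = 36 + 25 \cdot \frac{33}{16} = 36 + \frac{825}{16} = \frac{1401}{16}$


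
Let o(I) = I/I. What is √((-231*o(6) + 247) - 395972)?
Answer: 2*I*√98989 ≈ 629.25*I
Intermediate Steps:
o(I) = 1
√((-231*o(6) + 247) - 395972) = √((-231*1 + 247) - 395972) = √((-231 + 247) - 395972) = √(16 - 395972) = √(-395956) = 2*I*√98989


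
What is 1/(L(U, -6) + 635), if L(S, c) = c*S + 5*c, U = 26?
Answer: 1/449 ≈ 0.0022272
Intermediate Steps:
L(S, c) = 5*c + S*c (L(S, c) = S*c + 5*c = 5*c + S*c)
1/(L(U, -6) + 635) = 1/(-6*(5 + 26) + 635) = 1/(-6*31 + 635) = 1/(-186 + 635) = 1/449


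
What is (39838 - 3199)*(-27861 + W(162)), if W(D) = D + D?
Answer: -1008928143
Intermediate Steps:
W(D) = 2*D
(39838 - 3199)*(-27861 + W(162)) = (39838 - 3199)*(-27861 + 2*162) = 36639*(-27861 + 324) = 36639*(-27537) = -1008928143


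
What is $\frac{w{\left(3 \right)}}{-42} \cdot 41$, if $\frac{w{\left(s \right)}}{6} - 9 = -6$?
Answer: $- \frac{123}{7} \approx -17.571$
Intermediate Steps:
$w{\left(s \right)} = 18$ ($w{\left(s \right)} = 54 + 6 \left(-6\right) = 54 - 36 = 18$)
$\frac{w{\left(3 \right)}}{-42} \cdot 41 = \frac{18}{-42} \cdot 41 = 18 \left(- \frac{1}{42}\right) 41 = \left(- \frac{3}{7}\right) 41 = - \frac{123}{7}$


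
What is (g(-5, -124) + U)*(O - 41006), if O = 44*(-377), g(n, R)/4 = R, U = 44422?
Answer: -2529874044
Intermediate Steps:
g(n, R) = 4*R
O = -16588
(g(-5, -124) + U)*(O - 41006) = (4*(-124) + 44422)*(-16588 - 41006) = (-496 + 44422)*(-57594) = 43926*(-57594) = -2529874044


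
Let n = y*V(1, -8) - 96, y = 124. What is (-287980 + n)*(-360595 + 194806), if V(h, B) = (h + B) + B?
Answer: 48068199504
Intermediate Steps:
V(h, B) = h + 2*B (V(h, B) = (B + h) + B = h + 2*B)
n = -1956 (n = 124*(1 + 2*(-8)) - 96 = 124*(1 - 16) - 96 = 124*(-15) - 96 = -1860 - 96 = -1956)
(-287980 + n)*(-360595 + 194806) = (-287980 - 1956)*(-360595 + 194806) = -289936*(-165789) = 48068199504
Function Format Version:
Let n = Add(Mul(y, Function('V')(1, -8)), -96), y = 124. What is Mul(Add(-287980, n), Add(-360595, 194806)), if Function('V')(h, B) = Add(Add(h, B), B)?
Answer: 48068199504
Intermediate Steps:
Function('V')(h, B) = Add(h, Mul(2, B)) (Function('V')(h, B) = Add(Add(B, h), B) = Add(h, Mul(2, B)))
n = -1956 (n = Add(Mul(124, Add(1, Mul(2, -8))), -96) = Add(Mul(124, Add(1, -16)), -96) = Add(Mul(124, -15), -96) = Add(-1860, -96) = -1956)
Mul(Add(-287980, n), Add(-360595, 194806)) = Mul(Add(-287980, -1956), Add(-360595, 194806)) = Mul(-289936, -165789) = 48068199504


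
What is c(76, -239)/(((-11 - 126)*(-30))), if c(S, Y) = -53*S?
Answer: -2014/2055 ≈ -0.98005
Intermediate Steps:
c(76, -239)/(((-11 - 126)*(-30))) = (-53*76)/(((-11 - 126)*(-30))) = -4028/((-137*(-30))) = -4028/4110 = -4028*1/4110 = -2014/2055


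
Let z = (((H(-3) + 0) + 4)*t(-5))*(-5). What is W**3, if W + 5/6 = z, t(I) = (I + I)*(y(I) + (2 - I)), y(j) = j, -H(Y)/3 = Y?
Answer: 473639984875/216 ≈ 2.1928e+9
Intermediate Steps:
H(Y) = -3*Y
t(I) = 4*I (t(I) = (I + I)*(I + (2 - I)) = (2*I)*2 = 4*I)
z = 1300 (z = (((-3*(-3) + 0) + 4)*(4*(-5)))*(-5) = (((9 + 0) + 4)*(-20))*(-5) = ((9 + 4)*(-20))*(-5) = (13*(-20))*(-5) = -260*(-5) = 1300)
W = 7795/6 (W = -5/6 + 1300 = 7795/6 ≈ 1299.2)
W**3 = (7795/6)**3 = 473639984875/216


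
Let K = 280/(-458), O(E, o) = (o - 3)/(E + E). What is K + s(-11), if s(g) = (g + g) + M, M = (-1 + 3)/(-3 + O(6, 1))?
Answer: -101130/4351 ≈ -23.243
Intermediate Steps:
O(E, o) = (-3 + o)/(2*E) (O(E, o) = (-3 + o)/((2*E)) = (-3 + o)*(1/(2*E)) = (-3 + o)/(2*E))
M = -12/19 (M = (-1 + 3)/(-3 + (½)*(-3 + 1)/6) = 2/(-3 + (½)*(⅙)*(-2)) = 2/(-3 - ⅙) = 2/(-19/6) = 2*(-6/19) = -12/19 ≈ -0.63158)
s(g) = -12/19 + 2*g (s(g) = (g + g) - 12/19 = 2*g - 12/19 = -12/19 + 2*g)
K = -140/229 (K = 280*(-1/458) = -140/229 ≈ -0.61135)
K + s(-11) = -140/229 + (-12/19 + 2*(-11)) = -140/229 + (-12/19 - 22) = -140/229 - 430/19 = -101130/4351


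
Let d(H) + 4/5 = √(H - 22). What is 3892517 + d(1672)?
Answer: 19462581/5 + 5*√66 ≈ 3.8926e+6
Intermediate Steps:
d(H) = -⅘ + √(-22 + H) (d(H) = -⅘ + √(H - 22) = -⅘ + √(-22 + H))
3892517 + d(1672) = 3892517 + (-⅘ + √(-22 + 1672)) = 3892517 + (-⅘ + √1650) = 3892517 + (-⅘ + 5*√66) = 19462581/5 + 5*√66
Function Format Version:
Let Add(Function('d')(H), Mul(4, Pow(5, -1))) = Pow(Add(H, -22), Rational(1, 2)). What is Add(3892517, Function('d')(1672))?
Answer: Add(Rational(19462581, 5), Mul(5, Pow(66, Rational(1, 2)))) ≈ 3.8926e+6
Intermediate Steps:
Function('d')(H) = Add(Rational(-4, 5), Pow(Add(-22, H), Rational(1, 2))) (Function('d')(H) = Add(Rational(-4, 5), Pow(Add(H, -22), Rational(1, 2))) = Add(Rational(-4, 5), Pow(Add(-22, H), Rational(1, 2))))
Add(3892517, Function('d')(1672)) = Add(3892517, Add(Rational(-4, 5), Pow(Add(-22, 1672), Rational(1, 2)))) = Add(3892517, Add(Rational(-4, 5), Pow(1650, Rational(1, 2)))) = Add(3892517, Add(Rational(-4, 5), Mul(5, Pow(66, Rational(1, 2))))) = Add(Rational(19462581, 5), Mul(5, Pow(66, Rational(1, 2))))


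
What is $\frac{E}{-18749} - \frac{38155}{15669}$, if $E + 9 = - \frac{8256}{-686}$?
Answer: $- \frac{245387568014}{100765881783} \approx -2.4352$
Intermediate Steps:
$E = \frac{1041}{343}$ ($E = -9 - \frac{8256}{-686} = -9 - - \frac{4128}{343} = -9 + \frac{4128}{343} = \frac{1041}{343} \approx 3.035$)
$\frac{E}{-18749} - \frac{38155}{15669} = \frac{1041}{343 \left(-18749\right)} - \frac{38155}{15669} = \frac{1041}{343} \left(- \frac{1}{18749}\right) - \frac{38155}{15669} = - \frac{1041}{6430907} - \frac{38155}{15669} = - \frac{245387568014}{100765881783}$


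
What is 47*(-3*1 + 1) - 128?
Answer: -222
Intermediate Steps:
47*(-3*1 + 1) - 128 = 47*(-3 + 1) - 128 = 47*(-2) - 128 = -94 - 128 = -222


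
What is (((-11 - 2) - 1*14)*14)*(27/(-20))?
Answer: 5103/10 ≈ 510.30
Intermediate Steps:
(((-11 - 2) - 1*14)*14)*(27/(-20)) = ((-13 - 14)*14)*(27*(-1/20)) = -27*14*(-27/20) = -378*(-27/20) = 5103/10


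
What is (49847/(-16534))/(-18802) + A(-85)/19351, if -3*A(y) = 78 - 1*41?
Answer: -33237475/69679798356 ≈ -0.00047700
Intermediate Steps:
A(y) = -37/3 (A(y) = -(78 - 1*41)/3 = -(78 - 41)/3 = -⅓*37 = -37/3)
(49847/(-16534))/(-18802) + A(-85)/19351 = (49847/(-16534))/(-18802) - 37/3/19351 = (49847*(-1/16534))*(-1/18802) - 37/3*1/19351 = -7121/2362*(-1/18802) - 1/1569 = 7121/44410324 - 1/1569 = -33237475/69679798356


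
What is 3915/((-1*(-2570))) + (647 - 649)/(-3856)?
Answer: 755069/495496 ≈ 1.5239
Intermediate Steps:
3915/((-1*(-2570))) + (647 - 649)/(-3856) = 3915/2570 - 2*(-1/3856) = 3915*(1/2570) + 1/1928 = 783/514 + 1/1928 = 755069/495496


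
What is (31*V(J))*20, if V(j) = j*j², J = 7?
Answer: 212660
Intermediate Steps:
V(j) = j³
(31*V(J))*20 = (31*7³)*20 = (31*343)*20 = 10633*20 = 212660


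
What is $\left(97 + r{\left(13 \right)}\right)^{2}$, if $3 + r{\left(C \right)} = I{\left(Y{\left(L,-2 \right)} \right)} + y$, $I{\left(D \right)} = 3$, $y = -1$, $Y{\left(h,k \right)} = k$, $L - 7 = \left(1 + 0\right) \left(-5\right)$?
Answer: $9216$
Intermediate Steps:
$L = 2$ ($L = 7 + \left(1 + 0\right) \left(-5\right) = 7 + 1 \left(-5\right) = 7 - 5 = 2$)
$r{\left(C \right)} = -1$ ($r{\left(C \right)} = -3 + \left(3 - 1\right) = -3 + 2 = -1$)
$\left(97 + r{\left(13 \right)}\right)^{2} = \left(97 - 1\right)^{2} = 96^{2} = 9216$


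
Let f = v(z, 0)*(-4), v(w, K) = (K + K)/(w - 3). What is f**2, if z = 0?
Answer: 0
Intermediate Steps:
v(w, K) = 2*K/(-3 + w) (v(w, K) = (2*K)/(-3 + w) = 2*K/(-3 + w))
f = 0 (f = (2*0/(-3 + 0))*(-4) = (2*0/(-3))*(-4) = (2*0*(-1/3))*(-4) = 0*(-4) = 0)
f**2 = 0**2 = 0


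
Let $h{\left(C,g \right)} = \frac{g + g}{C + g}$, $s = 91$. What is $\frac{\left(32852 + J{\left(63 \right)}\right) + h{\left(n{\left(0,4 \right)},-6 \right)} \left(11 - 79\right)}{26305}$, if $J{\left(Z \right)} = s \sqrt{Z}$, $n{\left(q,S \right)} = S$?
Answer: $\frac{32444}{26305} + \frac{273 \sqrt{7}}{26305} \approx 1.2608$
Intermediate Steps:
$h{\left(C,g \right)} = \frac{2 g}{C + g}$
$J{\left(Z \right)} = 91 \sqrt{Z}$
$\frac{\left(32852 + J{\left(63 \right)}\right) + h{\left(n{\left(0,4 \right)},-6 \right)} \left(11 - 79\right)}{26305} = \frac{\left(32852 + 91 \sqrt{63}\right) + 2 \left(-6\right) \frac{1}{4 - 6} \left(11 - 79\right)}{26305} = \left(\left(32852 + 91 \cdot 3 \sqrt{7}\right) + 2 \left(-6\right) \frac{1}{-2} \left(-68\right)\right) \frac{1}{26305} = \left(\left(32852 + 273 \sqrt{7}\right) + 2 \left(-6\right) \left(- \frac{1}{2}\right) \left(-68\right)\right) \frac{1}{26305} = \left(\left(32852 + 273 \sqrt{7}\right) + 6 \left(-68\right)\right) \frac{1}{26305} = \left(\left(32852 + 273 \sqrt{7}\right) - 408\right) \frac{1}{26305} = \left(32444 + 273 \sqrt{7}\right) \frac{1}{26305} = \frac{32444}{26305} + \frac{273 \sqrt{7}}{26305}$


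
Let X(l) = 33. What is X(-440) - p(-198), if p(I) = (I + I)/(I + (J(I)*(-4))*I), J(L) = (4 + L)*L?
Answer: 5070353/153647 ≈ 33.000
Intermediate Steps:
J(L) = L*(4 + L)
p(I) = 2*I/(I - 4*I**2*(4 + I)) (p(I) = (I + I)/(I + ((I*(4 + I))*(-4))*I) = (2*I)/(I + (-4*I*(4 + I))*I) = (2*I)/(I - 4*I**2*(4 + I)) = 2*I/(I - 4*I**2*(4 + I)))
X(-440) - p(-198) = 33 - (-2)/(-1 + 4*(-198)*(4 - 198)) = 33 - (-2)/(-1 + 4*(-198)*(-194)) = 33 - (-2)/(-1 + 153648) = 33 - (-2)/153647 = 33 - 1*(-2/153647) = 33 + 2/153647 = 5070353/153647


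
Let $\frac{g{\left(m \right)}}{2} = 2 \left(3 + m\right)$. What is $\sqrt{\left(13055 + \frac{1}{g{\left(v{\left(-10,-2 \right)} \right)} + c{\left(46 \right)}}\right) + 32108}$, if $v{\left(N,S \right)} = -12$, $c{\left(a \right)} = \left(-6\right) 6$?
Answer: $\frac{\sqrt{6503470}}{12} \approx 212.52$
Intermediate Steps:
$c{\left(a \right)} = -36$
$g{\left(m \right)} = 12 + 4 m$ ($g{\left(m \right)} = 2 \cdot 2 \left(3 + m\right) = 2 \left(6 + 2 m\right) = 12 + 4 m$)
$\sqrt{\left(13055 + \frac{1}{g{\left(v{\left(-10,-2 \right)} \right)} + c{\left(46 \right)}}\right) + 32108} = \sqrt{\left(13055 + \frac{1}{\left(12 + 4 \left(-12\right)\right) - 36}\right) + 32108} = \sqrt{\left(13055 + \frac{1}{\left(12 - 48\right) - 36}\right) + 32108} = \sqrt{\left(13055 + \frac{1}{-36 - 36}\right) + 32108} = \sqrt{\left(13055 + \frac{1}{-72}\right) + 32108} = \sqrt{\left(13055 - \frac{1}{72}\right) + 32108} = \sqrt{\frac{939959}{72} + 32108} = \sqrt{\frac{3251735}{72}} = \frac{\sqrt{6503470}}{12}$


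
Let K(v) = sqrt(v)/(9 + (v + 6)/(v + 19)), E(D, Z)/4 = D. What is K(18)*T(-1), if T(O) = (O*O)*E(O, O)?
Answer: -148*sqrt(2)/119 ≈ -1.7589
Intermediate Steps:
E(D, Z) = 4*D
K(v) = sqrt(v)/(9 + (6 + v)/(19 + v))
T(O) = 4*O**3 (T(O) = (O*O)*(4*O) = O**2*(4*O) = 4*O**3)
K(18)*T(-1) = (sqrt(18)*(19 + 18)/(177 + 10*18))*(4*(-1)**3) = ((3*sqrt(2))*37/(177 + 180))*(4*(-1)) = ((3*sqrt(2))*37/357)*(-4) = ((3*sqrt(2))*(1/357)*37)*(-4) = (37*sqrt(2)/119)*(-4) = -148*sqrt(2)/119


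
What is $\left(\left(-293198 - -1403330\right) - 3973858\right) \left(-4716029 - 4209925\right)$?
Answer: $25561486544604$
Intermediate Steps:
$\left(\left(-293198 - -1403330\right) - 3973858\right) \left(-4716029 - 4209925\right) = \left(\left(-293198 + 1403330\right) - 3973858\right) \left(-8925954\right) = \left(1110132 - 3973858\right) \left(-8925954\right) = \left(-2863726\right) \left(-8925954\right) = 25561486544604$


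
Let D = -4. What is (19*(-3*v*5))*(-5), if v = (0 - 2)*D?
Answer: 11400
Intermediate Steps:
v = 8 (v = (0 - 2)*(-4) = -2*(-4) = 8)
(19*(-3*v*5))*(-5) = (19*(-3*8*5))*(-5) = (19*(-24*5))*(-5) = (19*(-120))*(-5) = -2280*(-5) = 11400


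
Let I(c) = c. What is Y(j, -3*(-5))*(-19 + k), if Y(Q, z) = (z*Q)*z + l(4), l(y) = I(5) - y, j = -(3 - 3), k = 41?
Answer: 22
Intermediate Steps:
j = 0 (j = -1*0 = 0)
l(y) = 5 - y
Y(Q, z) = 1 + Q*z² (Y(Q, z) = (z*Q)*z + (5 - 1*4) = (Q*z)*z + (5 - 4) = Q*z² + 1 = 1 + Q*z²)
Y(j, -3*(-5))*(-19 + k) = (1 + 0*(-3*(-5))²)*(-19 + 41) = (1 + 0*15²)*22 = (1 + 0*225)*22 = (1 + 0)*22 = 1*22 = 22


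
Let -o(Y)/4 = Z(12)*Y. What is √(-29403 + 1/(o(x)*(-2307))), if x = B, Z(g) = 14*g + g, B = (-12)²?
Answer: 7*I*√1655601250625985/1661040 ≈ 171.47*I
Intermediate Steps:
B = 144
Z(g) = 15*g
x = 144
o(Y) = -720*Y (o(Y) = -4*15*12*Y = -720*Y)
√(-29403 + 1/(o(x)*(-2307))) = √(-29403 + 1/(-720*144*(-2307))) = √(-29403 - 1/2307/(-103680)) = √(-29403 - 1/103680*(-1/2307)) = √(-29403 + 1/239189760) = √(-7032896513279/239189760) = 7*I*√1655601250625985/1661040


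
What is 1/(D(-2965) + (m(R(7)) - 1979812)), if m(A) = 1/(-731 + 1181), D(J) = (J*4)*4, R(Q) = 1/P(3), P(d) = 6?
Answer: -450/912263399 ≈ -4.9328e-7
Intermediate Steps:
R(Q) = ⅙ (R(Q) = 1/6 = ⅙)
D(J) = 16*J (D(J) = (4*J)*4 = 16*J)
m(A) = 1/450
1/(D(-2965) + (m(R(7)) - 1979812)) = 1/(16*(-2965) + (1/450 - 1979812)) = 1/(-47440 - 890915399/450) = 1/(-912263399/450) = -450/912263399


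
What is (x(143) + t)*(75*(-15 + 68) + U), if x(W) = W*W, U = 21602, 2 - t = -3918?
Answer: 623285913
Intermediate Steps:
t = 3920 (t = 2 - 1*(-3918) = 2 + 3918 = 3920)
x(W) = W**2
(x(143) + t)*(75*(-15 + 68) + U) = (143**2 + 3920)*(75*(-15 + 68) + 21602) = (20449 + 3920)*(75*53 + 21602) = 24369*(3975 + 21602) = 24369*25577 = 623285913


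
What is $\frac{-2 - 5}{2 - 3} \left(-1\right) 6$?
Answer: $-42$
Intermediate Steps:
$\frac{-2 - 5}{2 - 3} \left(-1\right) 6 = - \frac{7}{-1} \left(-1\right) 6 = \left(-7\right) \left(-1\right) \left(-1\right) 6 = 7 \left(-1\right) 6 = \left(-7\right) 6 = -42$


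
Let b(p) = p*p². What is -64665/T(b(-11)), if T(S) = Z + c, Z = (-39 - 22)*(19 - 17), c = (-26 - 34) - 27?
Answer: 64665/209 ≈ 309.40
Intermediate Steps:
c = -87 (c = -60 - 27 = -87)
b(p) = p³
Z = -122 (Z = -61*2 = -122)
T(S) = -209 (T(S) = -122 - 87 = -209)
-64665/T(b(-11)) = -64665/(-209) = -64665*(-1/209) = 64665/209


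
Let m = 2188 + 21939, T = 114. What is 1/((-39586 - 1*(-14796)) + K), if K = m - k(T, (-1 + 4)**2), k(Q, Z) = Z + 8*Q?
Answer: -1/1584 ≈ -0.00063131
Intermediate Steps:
m = 24127
K = 23206 (K = 24127 - ((-1 + 4)**2 + 8*114) = 24127 - (3**2 + 912) = 24127 - (9 + 912) = 24127 - 1*921 = 24127 - 921 = 23206)
1/((-39586 - 1*(-14796)) + K) = 1/((-39586 - 1*(-14796)) + 23206) = 1/((-39586 + 14796) + 23206) = 1/(-24790 + 23206) = 1/(-1584) = -1/1584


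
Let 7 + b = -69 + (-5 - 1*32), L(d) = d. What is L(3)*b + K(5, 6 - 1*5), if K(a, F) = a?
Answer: -334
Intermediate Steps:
b = -113 (b = -7 + (-69 + (-5 - 1*32)) = -7 + (-69 + (-5 - 32)) = -7 + (-69 - 37) = -7 - 106 = -113)
L(3)*b + K(5, 6 - 1*5) = 3*(-113) + 5 = -339 + 5 = -334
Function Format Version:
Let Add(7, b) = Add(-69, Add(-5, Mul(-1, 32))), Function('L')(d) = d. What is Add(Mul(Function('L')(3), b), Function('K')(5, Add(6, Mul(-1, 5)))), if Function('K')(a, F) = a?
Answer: -334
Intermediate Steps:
b = -113 (b = Add(-7, Add(-69, Add(-5, Mul(-1, 32)))) = Add(-7, Add(-69, Add(-5, -32))) = Add(-7, Add(-69, -37)) = Add(-7, -106) = -113)
Add(Mul(Function('L')(3), b), Function('K')(5, Add(6, Mul(-1, 5)))) = Add(Mul(3, -113), 5) = Add(-339, 5) = -334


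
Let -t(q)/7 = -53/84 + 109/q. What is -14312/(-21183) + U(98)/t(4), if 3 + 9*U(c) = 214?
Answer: 2170179/3947099 ≈ 0.54982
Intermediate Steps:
t(q) = 53/12 - 763/q (t(q) = -7*(-53/84 + 109/q) = 53/12 - 763/q)
U(c) = 211/9 (U(c) = -⅓ + (⅑)*214 = -⅓ + 214/9 = 211/9)
-14312/(-21183) + U(98)/t(4) = -14312/(-21183) + 211/(9*(53/12 - 763/4)) = -14312*(-1/21183) + 211/(9*(53/12 - 763*¼)) = 14312/21183 + 211/(9*(53/12 - 763/4)) = 14312/21183 + 211/(9*(-559/3)) = 14312/21183 + (211/9)*(-3/559) = 14312/21183 - 211/1677 = 2170179/3947099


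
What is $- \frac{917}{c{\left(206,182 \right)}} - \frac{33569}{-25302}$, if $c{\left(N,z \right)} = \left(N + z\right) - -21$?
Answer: $- \frac{9472213}{10348518} \approx -0.91532$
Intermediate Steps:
$c{\left(N,z \right)} = 21 + N + z$ ($c{\left(N,z \right)} = \left(N + z\right) + 21 = 21 + N + z$)
$- \frac{917}{c{\left(206,182 \right)}} - \frac{33569}{-25302} = - \frac{917}{21 + 206 + 182} - \frac{33569}{-25302} = - \frac{917}{409} - - \frac{33569}{25302} = \left(-917\right) \frac{1}{409} + \frac{33569}{25302} = - \frac{917}{409} + \frac{33569}{25302} = - \frac{9472213}{10348518}$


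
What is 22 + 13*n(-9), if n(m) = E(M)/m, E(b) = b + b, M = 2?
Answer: 146/9 ≈ 16.222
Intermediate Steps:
E(b) = 2*b
n(m) = 4/m (n(m) = (2*2)/m = 4/m)
22 + 13*n(-9) = 22 + 13*(4/(-9)) = 22 + 13*(4*(-1/9)) = 22 + 13*(-4/9) = 22 - 52/9 = 146/9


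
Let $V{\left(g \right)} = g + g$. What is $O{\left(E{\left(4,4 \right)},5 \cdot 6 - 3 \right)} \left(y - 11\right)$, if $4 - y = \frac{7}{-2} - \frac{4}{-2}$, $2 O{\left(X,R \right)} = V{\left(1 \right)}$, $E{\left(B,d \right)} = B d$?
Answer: $- \frac{11}{2} \approx -5.5$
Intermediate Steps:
$V{\left(g \right)} = 2 g$
$O{\left(X,R \right)} = 1$ ($O{\left(X,R \right)} = \frac{2 \cdot 1}{2} = \frac{1}{2} \cdot 2 = 1$)
$y = \frac{11}{2}$ ($y = 4 - \left(\frac{7}{-2} - \frac{4}{-2}\right) = 4 - \left(7 \left(- \frac{1}{2}\right) - -2\right) = 4 - \left(- \frac{7}{2} + 2\right) = 4 - - \frac{3}{2} = 4 + \frac{3}{2} = \frac{11}{2} \approx 5.5$)
$O{\left(E{\left(4,4 \right)},5 \cdot 6 - 3 \right)} \left(y - 11\right) = 1 \left(\frac{11}{2} - 11\right) = 1 \left(- \frac{11}{2}\right) = - \frac{11}{2}$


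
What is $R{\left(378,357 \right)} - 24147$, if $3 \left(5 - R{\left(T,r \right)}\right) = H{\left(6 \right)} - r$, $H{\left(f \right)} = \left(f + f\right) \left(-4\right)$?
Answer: $-24007$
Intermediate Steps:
$H{\left(f \right)} = - 8 f$ ($H{\left(f \right)} = 2 f \left(-4\right) = - 8 f$)
$R{\left(T,r \right)} = 21 + \frac{r}{3}$ ($R{\left(T,r \right)} = 5 - \frac{\left(-8\right) 6 - r}{3} = 5 - \frac{-48 - r}{3} = 5 + \left(16 + \frac{r}{3}\right) = 21 + \frac{r}{3}$)
$R{\left(378,357 \right)} - 24147 = \left(21 + \frac{1}{3} \cdot 357\right) - 24147 = \left(21 + 119\right) - 24147 = 140 - 24147 = -24007$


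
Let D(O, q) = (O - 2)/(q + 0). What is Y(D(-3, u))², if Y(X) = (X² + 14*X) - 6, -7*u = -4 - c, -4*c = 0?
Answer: 690561/256 ≈ 2697.5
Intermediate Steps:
c = 0 (c = -¼*0 = 0)
u = 4/7 (u = -(-4 - 1*0)/7 = -(-4 + 0)/7 = -⅐*(-4) = 4/7 ≈ 0.57143)
D(O, q) = (-2 + O)/q
Y(X) = -6 + X² + 14*X
Y(D(-3, u))² = (-6 + ((-2 - 3)/(4/7))² + 14*((-2 - 3)/(4/7)))² = (-6 + ((7/4)*(-5))² + 14*((7/4)*(-5)))² = (-6 + (-35/4)² + 14*(-35/4))² = (-6 + 1225/16 - 245/2)² = (-831/16)² = 690561/256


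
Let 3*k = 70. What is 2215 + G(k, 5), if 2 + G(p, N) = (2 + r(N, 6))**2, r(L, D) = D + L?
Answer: 2382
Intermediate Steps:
k = 70/3 (k = (1/3)*70 = 70/3 ≈ 23.333)
G(p, N) = -2 + (8 + N)**2 (G(p, N) = -2 + (2 + (6 + N))**2 = -2 + (8 + N)**2)
2215 + G(k, 5) = 2215 + (-2 + (8 + 5)**2) = 2215 + (-2 + 13**2) = 2215 + (-2 + 169) = 2215 + 167 = 2382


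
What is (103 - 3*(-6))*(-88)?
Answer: -10648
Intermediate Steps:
(103 - 3*(-6))*(-88) = (103 + 18)*(-88) = 121*(-88) = -10648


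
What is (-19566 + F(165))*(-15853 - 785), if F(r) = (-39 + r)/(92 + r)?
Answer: 83661454368/257 ≈ 3.2553e+8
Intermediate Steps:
F(r) = (-39 + r)/(92 + r)
(-19566 + F(165))*(-15853 - 785) = (-19566 + (-39 + 165)/(92 + 165))*(-15853 - 785) = (-19566 + 126/257)*(-16638) = -5028336/257*(-16638) = 83661454368/257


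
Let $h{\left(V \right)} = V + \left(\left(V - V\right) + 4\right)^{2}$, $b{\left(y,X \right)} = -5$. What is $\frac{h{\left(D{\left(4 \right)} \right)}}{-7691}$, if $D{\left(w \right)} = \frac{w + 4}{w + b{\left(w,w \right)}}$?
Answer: $- \frac{8}{7691} \approx -0.0010402$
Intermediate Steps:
$D{\left(w \right)} = \frac{4 + w}{-5 + w}$ ($D{\left(w \right)} = \frac{w + 4}{w - 5} = \frac{4 + w}{-5 + w}$)
$h{\left(V \right)} = 16 + V$ ($h{\left(V \right)} = V + \left(0 + 4\right)^{2} = V + 4^{2} = V + 16 = 16 + V$)
$\frac{h{\left(D{\left(4 \right)} \right)}}{-7691} = \frac{16 + \frac{4 + 4}{-5 + 4}}{-7691} = \left(16 + \frac{1}{-1} \cdot 8\right) \left(- \frac{1}{7691}\right) = \left(16 - 8\right) \left(- \frac{1}{7691}\right) = 8 \left(- \frac{1}{7691}\right) = - \frac{8}{7691}$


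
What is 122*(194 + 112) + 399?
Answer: 37731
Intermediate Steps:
122*(194 + 112) + 399 = 122*306 + 399 = 37332 + 399 = 37731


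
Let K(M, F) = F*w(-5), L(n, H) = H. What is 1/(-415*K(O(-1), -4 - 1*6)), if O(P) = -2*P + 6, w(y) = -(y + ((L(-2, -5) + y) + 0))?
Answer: 1/62250 ≈ 1.6064e-5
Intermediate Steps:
w(y) = 5 - 2*y (w(y) = -(y + ((-5 + y) + 0)) = -(y + (-5 + y)) = -(-5 + 2*y) = 5 - 2*y)
O(P) = 6 - 2*P
K(M, F) = 15*F (K(M, F) = F*(5 - 2*(-5)) = F*(5 + 10) = F*15 = 15*F)
1/(-415*K(O(-1), -4 - 1*6)) = 1/(-6225*(-4 - 1*6)) = 1/(-6225*(-4 - 6)) = 1/(-6225*(-10)) = 1/(-415*(-150)) = 1/62250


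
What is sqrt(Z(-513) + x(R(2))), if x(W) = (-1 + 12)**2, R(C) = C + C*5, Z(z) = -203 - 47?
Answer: I*sqrt(129) ≈ 11.358*I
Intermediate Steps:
Z(z) = -250
R(C) = 6*C (R(C) = C + 5*C = 6*C)
x(W) = 121 (x(W) = 11**2 = 121)
sqrt(Z(-513) + x(R(2))) = sqrt(-250 + 121) = sqrt(-129) = I*sqrt(129)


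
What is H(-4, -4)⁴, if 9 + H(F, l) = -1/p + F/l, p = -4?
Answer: 923521/256 ≈ 3607.5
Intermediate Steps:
H(F, l) = -35/4 + F/l (H(F, l) = -9 + (-1/(-4) + F/l) = -9 + (-1*(-¼) + F/l) = -9 + (¼ + F/l) = -35/4 + F/l)
H(-4, -4)⁴ = (-35/4 - 4/(-4))⁴ = (-35/4 - 4*(-¼))⁴ = (-35/4 + 1)⁴ = (-31/4)⁴ = 923521/256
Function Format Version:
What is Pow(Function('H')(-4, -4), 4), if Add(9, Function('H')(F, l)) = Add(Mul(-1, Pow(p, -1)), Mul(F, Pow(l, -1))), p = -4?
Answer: Rational(923521, 256) ≈ 3607.5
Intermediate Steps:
Function('H')(F, l) = Add(Rational(-35, 4), Mul(F, Pow(l, -1))) (Function('H')(F, l) = Add(-9, Add(Mul(-1, Pow(-4, -1)), Mul(F, Pow(l, -1)))) = Add(-9, Add(Mul(-1, Rational(-1, 4)), Mul(F, Pow(l, -1)))) = Add(-9, Add(Rational(1, 4), Mul(F, Pow(l, -1)))) = Add(Rational(-35, 4), Mul(F, Pow(l, -1))))
Pow(Function('H')(-4, -4), 4) = Pow(Add(Rational(-35, 4), Mul(-4, Pow(-4, -1))), 4) = Pow(Add(Rational(-35, 4), Mul(-4, Rational(-1, 4))), 4) = Pow(Add(Rational(-35, 4), 1), 4) = Pow(Rational(-31, 4), 4) = Rational(923521, 256)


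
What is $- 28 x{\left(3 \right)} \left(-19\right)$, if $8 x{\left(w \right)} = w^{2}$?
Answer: $\frac{1197}{2} \approx 598.5$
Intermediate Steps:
$x{\left(w \right)} = \frac{w^{2}}{8}$
$- 28 x{\left(3 \right)} \left(-19\right) = - 28 \frac{3^{2}}{8} \left(-19\right) = - 28 \cdot \frac{1}{8} \cdot 9 \left(-19\right) = \left(-28\right) \frac{9}{8} \left(-19\right) = \left(- \frac{63}{2}\right) \left(-19\right) = \frac{1197}{2}$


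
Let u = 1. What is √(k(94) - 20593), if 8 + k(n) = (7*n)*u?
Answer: 7*I*√407 ≈ 141.22*I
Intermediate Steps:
k(n) = -8 + 7*n (k(n) = -8 + (7*n)*1 = -8 + 7*n)
√(k(94) - 20593) = √((-8 + 7*94) - 20593) = √((-8 + 658) - 20593) = √(650 - 20593) = √(-19943) = 7*I*√407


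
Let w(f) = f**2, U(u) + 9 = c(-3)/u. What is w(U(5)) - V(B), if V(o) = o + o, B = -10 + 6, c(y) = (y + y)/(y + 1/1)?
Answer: 1964/25 ≈ 78.560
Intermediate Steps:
c(y) = 2*y/(1 + y) (c(y) = (2*y)/(y + 1) = (2*y)/(1 + y) = 2*y/(1 + y))
B = -4
U(u) = -9 + 3/u (U(u) = -9 + (2*(-3)/(1 - 3))/u = -9 + (2*(-3)/(-2))/u = -9 + (2*(-3)*(-1/2))/u = -9 + 3/u)
V(o) = 2*o
w(U(5)) - V(B) = (-9 + 3/5)**2 - 2*(-4) = (-9 + 3*(1/5))**2 - 1*(-8) = (-9 + 3/5)**2 + 8 = (-42/5)**2 + 8 = 1764/25 + 8 = 1964/25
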